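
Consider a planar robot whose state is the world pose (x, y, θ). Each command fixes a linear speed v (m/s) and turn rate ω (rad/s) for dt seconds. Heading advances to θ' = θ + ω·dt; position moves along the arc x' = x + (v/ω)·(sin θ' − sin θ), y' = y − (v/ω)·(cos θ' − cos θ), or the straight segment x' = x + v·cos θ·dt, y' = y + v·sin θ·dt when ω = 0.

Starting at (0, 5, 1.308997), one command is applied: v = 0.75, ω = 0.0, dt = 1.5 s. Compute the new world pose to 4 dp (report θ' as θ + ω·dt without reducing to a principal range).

θ' = 1.3090 + 0.0·1.5 = 1.3090
ω = 0 → straight: x' = 0 + 0.75·cos(1.3090)·1.5 = 0.2912
y' = 5 + 0.75·sin(1.3090)·1.5 = 6.0867

(0.2912, 6.0867, 1.3090)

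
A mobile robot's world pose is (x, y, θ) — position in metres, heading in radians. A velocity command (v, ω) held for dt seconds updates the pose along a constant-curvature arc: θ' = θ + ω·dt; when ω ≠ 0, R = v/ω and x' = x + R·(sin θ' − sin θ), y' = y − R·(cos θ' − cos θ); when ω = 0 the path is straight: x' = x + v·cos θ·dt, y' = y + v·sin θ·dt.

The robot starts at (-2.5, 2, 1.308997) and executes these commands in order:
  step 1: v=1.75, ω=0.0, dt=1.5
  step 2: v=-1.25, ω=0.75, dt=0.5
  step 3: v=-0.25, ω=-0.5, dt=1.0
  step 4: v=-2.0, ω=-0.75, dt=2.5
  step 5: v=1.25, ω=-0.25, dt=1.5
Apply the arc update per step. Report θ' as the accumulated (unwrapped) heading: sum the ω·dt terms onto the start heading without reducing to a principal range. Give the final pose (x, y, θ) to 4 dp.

step 1: θ'=1.3090 (straight) → pose (-1.8206, 4.5356, 1.3090)
step 2: θ'=1.6840 (R=-1.6667) → pose (-1.8667, 3.9159, 1.6840)
step 3: θ'=1.1840 (R=0.5000) → pose (-1.9005, 3.6708, 1.1840)
step 4: θ'=-0.6910 (R=2.6667) → pose (-6.0696, 2.6218, -0.6910)
step 5: θ'=-1.0660 (R=-5.0000) → pose (-4.8798, 1.1869, -1.0660)

(-4.8798, 1.1869, -1.0660)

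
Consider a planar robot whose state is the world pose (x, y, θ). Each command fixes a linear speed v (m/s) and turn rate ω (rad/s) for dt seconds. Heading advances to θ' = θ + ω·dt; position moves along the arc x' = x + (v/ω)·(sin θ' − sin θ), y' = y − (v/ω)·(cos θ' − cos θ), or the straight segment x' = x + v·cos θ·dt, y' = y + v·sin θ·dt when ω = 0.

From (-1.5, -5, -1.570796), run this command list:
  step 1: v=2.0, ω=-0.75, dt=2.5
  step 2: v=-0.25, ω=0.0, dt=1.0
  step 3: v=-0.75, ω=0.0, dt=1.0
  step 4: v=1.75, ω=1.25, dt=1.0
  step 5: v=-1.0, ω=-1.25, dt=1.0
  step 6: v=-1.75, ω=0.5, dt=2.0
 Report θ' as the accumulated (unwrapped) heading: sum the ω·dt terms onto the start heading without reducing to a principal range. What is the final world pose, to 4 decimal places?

(-1.3858, -7.4123, -2.4458)

step 1: θ'=-3.4458 (R=-2.6667) → pose (-4.9654, -7.5442, -3.4458)
step 2: θ'=-3.4458 (straight) → pose (-4.7269, -7.6191, -3.4458)
step 3: θ'=-3.4458 (straight) → pose (-4.0113, -7.8438, -3.4458)
step 4: θ'=-2.1958 (R=1.4000) → pose (-5.5660, -8.3603, -2.1958)
step 5: θ'=-3.4458 (R=0.8000) → pose (-4.6776, -8.0652, -3.4458)
step 6: θ'=-2.4458 (R=-3.5000) → pose (-1.3858, -7.4123, -2.4458)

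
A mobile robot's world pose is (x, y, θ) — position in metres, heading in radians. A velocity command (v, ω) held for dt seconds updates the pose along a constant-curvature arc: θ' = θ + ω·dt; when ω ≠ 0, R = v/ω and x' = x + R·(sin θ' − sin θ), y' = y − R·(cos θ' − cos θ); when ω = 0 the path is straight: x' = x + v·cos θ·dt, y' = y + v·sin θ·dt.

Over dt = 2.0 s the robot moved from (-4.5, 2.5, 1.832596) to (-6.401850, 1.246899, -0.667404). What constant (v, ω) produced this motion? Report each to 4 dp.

v = -1.5000, ω = -1.2500

Δθ = -0.667404 − 1.832596 = -2.500000
ω = Δθ/dt = -2.500000/2.0 = -1.2500
R = Δx/(sin θ' − sin θ) = 1.2000
v = R·ω = 1.2000·-1.2500 = -1.5000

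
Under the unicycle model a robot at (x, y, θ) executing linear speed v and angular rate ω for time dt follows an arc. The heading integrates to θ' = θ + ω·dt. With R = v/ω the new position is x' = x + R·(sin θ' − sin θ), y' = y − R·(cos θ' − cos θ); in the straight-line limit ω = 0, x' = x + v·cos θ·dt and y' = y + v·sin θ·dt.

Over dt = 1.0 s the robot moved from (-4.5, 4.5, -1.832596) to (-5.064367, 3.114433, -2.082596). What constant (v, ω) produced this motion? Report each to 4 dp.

v = 1.5000, ω = -0.2500

Δθ = -2.082596 − -1.832596 = -0.250000
ω = Δθ/dt = -0.250000/1.0 = -0.2500
R = −Δy/(cos θ' − cos θ) = -6.0000
v = R·ω = -6.0000·-0.2500 = 1.5000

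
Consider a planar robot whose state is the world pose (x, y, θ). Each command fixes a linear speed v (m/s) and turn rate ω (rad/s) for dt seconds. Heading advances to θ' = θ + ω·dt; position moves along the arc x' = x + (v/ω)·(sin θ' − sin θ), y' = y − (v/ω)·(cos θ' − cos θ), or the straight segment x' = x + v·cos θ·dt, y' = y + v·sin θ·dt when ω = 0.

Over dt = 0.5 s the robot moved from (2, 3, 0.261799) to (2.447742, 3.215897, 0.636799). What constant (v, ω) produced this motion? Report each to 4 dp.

v = 1.0000, ω = 0.7500

Δθ = 0.636799 − 0.261799 = 0.375000
ω = Δθ/dt = 0.375000/0.5 = 0.7500
R = Δx/(sin θ' − sin θ) = 1.3333
v = R·ω = 1.3333·0.7500 = 1.0000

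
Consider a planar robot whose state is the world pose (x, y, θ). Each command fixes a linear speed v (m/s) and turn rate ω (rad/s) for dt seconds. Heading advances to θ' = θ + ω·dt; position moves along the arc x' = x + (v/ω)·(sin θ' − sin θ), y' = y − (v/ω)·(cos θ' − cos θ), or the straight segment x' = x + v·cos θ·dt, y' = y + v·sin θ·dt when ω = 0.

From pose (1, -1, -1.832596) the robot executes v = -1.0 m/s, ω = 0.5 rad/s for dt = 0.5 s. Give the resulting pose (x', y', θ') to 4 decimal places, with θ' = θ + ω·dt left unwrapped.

θ' = -1.8326 + 0.5·0.5 = -1.5826
R = v/ω = -1.0/0.5 = -2.0000
x' = 1 + -2.0000·(sin -1.5826 − sin -1.8326) = 1.0680
y' = -1 − -2.0000·(cos -1.5826 − cos -1.8326) = -0.5060

(1.0680, -0.5060, -1.5826)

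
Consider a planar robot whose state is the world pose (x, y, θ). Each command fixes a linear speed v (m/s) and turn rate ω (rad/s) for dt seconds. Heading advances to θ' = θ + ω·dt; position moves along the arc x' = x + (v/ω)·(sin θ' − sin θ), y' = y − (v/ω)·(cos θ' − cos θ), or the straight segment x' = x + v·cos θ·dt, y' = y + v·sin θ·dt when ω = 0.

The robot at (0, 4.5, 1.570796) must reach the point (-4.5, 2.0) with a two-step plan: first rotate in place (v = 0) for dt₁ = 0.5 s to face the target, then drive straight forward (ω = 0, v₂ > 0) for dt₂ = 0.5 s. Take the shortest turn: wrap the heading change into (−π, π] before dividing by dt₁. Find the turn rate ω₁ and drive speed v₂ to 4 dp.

ω₁ = 4.1558, v₂ = 10.2956

heading to target = atan2(2−4.5, -4.5−0) = -2.6345
Δθ = wrap(-2.6345 − 1.5708) = 2.0779; ω₁ = Δθ/dt₁ = 4.1558
distance = √((-4.5−0)² + (2−4.5)²) = 5.1478; v₂ = distance/dt₂ = 10.2956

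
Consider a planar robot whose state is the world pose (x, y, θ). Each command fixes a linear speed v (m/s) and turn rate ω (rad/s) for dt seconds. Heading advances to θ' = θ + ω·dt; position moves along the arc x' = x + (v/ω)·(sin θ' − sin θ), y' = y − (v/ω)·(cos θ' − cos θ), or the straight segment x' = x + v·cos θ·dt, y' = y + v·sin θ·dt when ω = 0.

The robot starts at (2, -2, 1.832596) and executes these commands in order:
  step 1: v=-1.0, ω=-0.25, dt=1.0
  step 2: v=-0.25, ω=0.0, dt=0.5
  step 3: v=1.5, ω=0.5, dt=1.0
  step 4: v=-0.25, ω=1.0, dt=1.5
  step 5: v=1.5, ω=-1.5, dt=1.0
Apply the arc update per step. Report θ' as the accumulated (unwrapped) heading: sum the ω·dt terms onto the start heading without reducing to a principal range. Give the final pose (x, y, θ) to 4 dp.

(0.7793, -1.3683, 2.0826)

step 1: θ'=1.5826 (R=4.0000) → pose (2.1360, -2.9881, 1.5826)
step 2: θ'=1.5826 (straight) → pose (2.1375, -3.1131, 1.5826)
step 3: θ'=2.0826 (R=3.0000) → pose (1.7533, -1.6792, 2.0826)
step 4: θ'=3.5826 (R=-0.2500) → pose (2.0780, -1.7829, 3.5826)
step 5: θ'=2.0826 (R=-1.0000) → pose (0.7793, -1.3683, 2.0826)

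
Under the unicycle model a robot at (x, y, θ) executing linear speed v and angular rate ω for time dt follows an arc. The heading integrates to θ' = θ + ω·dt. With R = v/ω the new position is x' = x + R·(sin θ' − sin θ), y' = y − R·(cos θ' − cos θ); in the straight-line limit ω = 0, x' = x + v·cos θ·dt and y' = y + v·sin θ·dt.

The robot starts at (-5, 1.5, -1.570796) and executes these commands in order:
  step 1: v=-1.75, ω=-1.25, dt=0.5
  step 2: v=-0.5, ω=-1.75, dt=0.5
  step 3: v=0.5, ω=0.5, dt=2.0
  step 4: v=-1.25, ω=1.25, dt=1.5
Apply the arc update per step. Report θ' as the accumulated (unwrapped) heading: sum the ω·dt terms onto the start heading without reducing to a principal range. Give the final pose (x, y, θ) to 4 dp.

step 1: θ'=-2.1958 (R=1.4000) → pose (-4.7353, 2.3191, -2.1958)
step 2: θ'=-3.0708 (R=0.2857) → pose (-4.5239, 2.4370, -3.0708)
step 3: θ'=-2.0708 (R=1.0000) → pose (-5.3307, 1.9189, -2.0708)
step 4: θ'=-0.1958 (R=-1.0000) → pose (-6.0137, 3.3792, -0.1958)

(-6.0137, 3.3792, -0.1958)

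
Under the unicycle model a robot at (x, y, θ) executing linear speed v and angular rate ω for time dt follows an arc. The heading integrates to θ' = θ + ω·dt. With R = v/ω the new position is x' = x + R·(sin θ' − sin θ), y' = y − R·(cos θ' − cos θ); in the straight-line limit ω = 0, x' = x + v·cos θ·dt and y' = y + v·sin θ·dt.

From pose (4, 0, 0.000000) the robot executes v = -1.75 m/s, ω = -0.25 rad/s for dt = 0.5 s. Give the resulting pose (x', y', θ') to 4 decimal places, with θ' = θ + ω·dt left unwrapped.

θ' = 0.0000 + -0.25·0.5 = -0.1250
R = v/ω = -1.75/-0.25 = 7.0000
x' = 4 + 7.0000·(sin -0.1250 − sin 0.0000) = 3.1273
y' = 0 − 7.0000·(cos -0.1250 − cos 0.0000) = 0.0546

(3.1273, 0.0546, -0.1250)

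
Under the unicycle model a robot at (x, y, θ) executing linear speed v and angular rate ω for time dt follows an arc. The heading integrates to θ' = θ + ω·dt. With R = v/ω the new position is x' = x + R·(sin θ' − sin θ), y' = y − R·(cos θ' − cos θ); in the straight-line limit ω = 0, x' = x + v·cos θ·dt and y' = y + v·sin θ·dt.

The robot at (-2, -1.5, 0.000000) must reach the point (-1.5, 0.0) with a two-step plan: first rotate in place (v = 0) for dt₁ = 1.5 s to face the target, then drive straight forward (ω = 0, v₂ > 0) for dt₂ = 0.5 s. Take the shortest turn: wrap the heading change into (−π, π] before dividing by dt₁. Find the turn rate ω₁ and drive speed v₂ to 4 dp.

heading to target = atan2(0−-1.5, -1.5−-2) = 1.2490
Δθ = wrap(1.2490 − 0.0000) = 1.2490; ω₁ = Δθ/dt₁ = 0.8327
distance = √((-1.5−-2)² + (0−-1.5)²) = 1.5811; v₂ = distance/dt₂ = 3.1623

ω₁ = 0.8327, v₂ = 3.1623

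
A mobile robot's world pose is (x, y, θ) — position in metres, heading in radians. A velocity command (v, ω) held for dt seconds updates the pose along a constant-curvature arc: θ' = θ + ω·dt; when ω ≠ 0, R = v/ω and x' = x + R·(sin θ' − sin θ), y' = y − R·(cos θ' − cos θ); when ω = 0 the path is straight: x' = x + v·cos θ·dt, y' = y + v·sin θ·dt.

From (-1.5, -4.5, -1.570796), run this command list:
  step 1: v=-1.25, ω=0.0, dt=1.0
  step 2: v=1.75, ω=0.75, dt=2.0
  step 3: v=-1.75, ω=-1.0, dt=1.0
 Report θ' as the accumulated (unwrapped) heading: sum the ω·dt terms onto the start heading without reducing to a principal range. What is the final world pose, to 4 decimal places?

step 1: θ'=-1.5708 (straight) → pose (-1.5000, -3.2500, -1.5708)
step 2: θ'=-0.0708 (R=2.3333) → pose (0.6683, -5.5775, -0.0708)
step 3: θ'=-1.0708 (R=1.7500) → pose (-0.7437, -4.6709, -1.0708)

(-0.7437, -4.6709, -1.0708)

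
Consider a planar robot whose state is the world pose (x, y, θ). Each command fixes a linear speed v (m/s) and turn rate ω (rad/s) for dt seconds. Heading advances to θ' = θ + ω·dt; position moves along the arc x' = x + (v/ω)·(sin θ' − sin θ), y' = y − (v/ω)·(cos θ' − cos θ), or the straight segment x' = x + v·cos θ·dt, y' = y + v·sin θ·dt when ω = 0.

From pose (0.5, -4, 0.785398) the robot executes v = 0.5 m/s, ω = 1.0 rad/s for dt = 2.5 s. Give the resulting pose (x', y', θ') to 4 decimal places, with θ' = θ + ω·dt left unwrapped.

θ' = 0.7854 + 1.0·2.5 = 3.2854
R = v/ω = 0.5/1.0 = 0.5000
x' = 0.5 + 0.5000·(sin 3.2854 − sin 0.7854) = 0.0748
y' = -4 − 0.5000·(cos 3.2854 − cos 0.7854) = -3.1516

(0.0748, -3.1516, 3.2854)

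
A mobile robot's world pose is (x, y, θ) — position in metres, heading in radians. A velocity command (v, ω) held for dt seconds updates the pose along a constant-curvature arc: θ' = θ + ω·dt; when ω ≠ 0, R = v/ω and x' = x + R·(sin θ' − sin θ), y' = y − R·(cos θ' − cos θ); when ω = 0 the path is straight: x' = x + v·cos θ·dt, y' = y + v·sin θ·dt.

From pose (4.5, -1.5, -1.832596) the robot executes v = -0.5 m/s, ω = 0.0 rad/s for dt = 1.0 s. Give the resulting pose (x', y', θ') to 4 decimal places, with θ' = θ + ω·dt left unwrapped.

θ' = -1.8326 + 0.0·1.0 = -1.8326
ω = 0 → straight: x' = 4.5 + -0.5·cos(-1.8326)·1.0 = 4.6294
y' = -1.5 + -0.5·sin(-1.8326)·1.0 = -1.0170

(4.6294, -1.0170, -1.8326)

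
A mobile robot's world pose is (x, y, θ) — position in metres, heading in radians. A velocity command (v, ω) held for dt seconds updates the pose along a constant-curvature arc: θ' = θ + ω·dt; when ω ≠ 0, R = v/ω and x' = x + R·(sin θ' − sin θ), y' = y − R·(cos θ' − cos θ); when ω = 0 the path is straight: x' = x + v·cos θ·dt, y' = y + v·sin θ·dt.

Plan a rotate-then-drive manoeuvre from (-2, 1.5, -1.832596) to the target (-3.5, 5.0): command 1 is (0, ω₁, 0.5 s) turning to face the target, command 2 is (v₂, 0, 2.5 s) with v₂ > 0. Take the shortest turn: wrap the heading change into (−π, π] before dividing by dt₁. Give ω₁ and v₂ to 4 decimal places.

ω₁ = -4.9498, v₂ = 1.5232

heading to target = atan2(5−1.5, -3.5−-2) = 1.9757
Δθ = wrap(1.9757 − -1.8326) = -2.4749; ω₁ = Δθ/dt₁ = -4.9498
distance = √((-3.5−-2)² + (5−1.5)²) = 3.8079; v₂ = distance/dt₂ = 1.5232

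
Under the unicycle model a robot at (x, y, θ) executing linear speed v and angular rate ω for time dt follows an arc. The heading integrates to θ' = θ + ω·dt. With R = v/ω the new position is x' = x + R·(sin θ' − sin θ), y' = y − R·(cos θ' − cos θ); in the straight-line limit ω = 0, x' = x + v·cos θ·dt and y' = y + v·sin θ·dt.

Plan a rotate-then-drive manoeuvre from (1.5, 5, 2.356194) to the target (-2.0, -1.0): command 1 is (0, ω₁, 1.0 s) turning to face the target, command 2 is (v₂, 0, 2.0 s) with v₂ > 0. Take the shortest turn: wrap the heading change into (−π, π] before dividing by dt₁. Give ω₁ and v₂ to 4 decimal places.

heading to target = atan2(-1−5, -2−1.5) = -2.0989
Δθ = wrap(-2.0989 − 2.3562) = 1.8281; ω₁ = Δθ/dt₁ = 1.8281
distance = √((-2−1.5)² + (-1−5)²) = 6.9462; v₂ = distance/dt₂ = 3.4731

ω₁ = 1.8281, v₂ = 3.4731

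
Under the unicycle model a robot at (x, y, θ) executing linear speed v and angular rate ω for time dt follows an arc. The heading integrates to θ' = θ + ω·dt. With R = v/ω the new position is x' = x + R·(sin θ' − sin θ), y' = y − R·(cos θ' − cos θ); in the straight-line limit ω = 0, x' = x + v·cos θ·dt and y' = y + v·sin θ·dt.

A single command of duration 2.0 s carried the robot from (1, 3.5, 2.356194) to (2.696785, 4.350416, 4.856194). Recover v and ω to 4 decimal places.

Δθ = 4.856194 − 2.356194 = 2.500000
ω = Δθ/dt = 2.500000/2.0 = 1.2500
R = Δx/(sin θ' − sin θ) = -1.0000
v = R·ω = -1.0000·1.2500 = -1.2500

v = -1.2500, ω = 1.2500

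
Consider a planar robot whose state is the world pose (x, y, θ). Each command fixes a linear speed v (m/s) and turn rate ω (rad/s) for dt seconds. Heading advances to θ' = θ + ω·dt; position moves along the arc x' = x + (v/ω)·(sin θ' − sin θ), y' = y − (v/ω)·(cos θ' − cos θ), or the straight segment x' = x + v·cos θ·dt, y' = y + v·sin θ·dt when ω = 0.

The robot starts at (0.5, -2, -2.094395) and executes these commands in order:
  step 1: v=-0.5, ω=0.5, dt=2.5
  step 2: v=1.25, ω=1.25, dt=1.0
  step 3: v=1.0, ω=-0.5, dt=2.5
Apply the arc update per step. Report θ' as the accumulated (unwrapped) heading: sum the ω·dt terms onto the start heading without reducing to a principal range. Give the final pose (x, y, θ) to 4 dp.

step 1: θ'=-0.8444 (R=-1.0000) → pose (0.3815, -0.8358, -0.8444)
step 2: θ'=0.4056 (R=1.0000) → pose (1.5237, -1.0905, 0.4056)
step 3: θ'=-0.8444 (R=-2.0000) → pose (3.8080, -1.5999, -0.8444)

(3.8080, -1.5999, -0.8444)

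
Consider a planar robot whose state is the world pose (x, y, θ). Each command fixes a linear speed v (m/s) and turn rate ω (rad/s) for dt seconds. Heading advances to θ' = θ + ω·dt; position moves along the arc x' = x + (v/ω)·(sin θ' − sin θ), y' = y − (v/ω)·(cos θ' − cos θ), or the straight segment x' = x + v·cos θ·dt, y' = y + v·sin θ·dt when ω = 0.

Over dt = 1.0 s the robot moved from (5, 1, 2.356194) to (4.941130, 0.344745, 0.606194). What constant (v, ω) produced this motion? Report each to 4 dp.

Δθ = 0.606194 − 2.356194 = -1.750000
ω = Δθ/dt = -1.750000/1.0 = -1.7500
R = −Δy/(cos θ' − cos θ) = 0.4286
v = R·ω = 0.4286·-1.7500 = -0.7500

v = -0.7500, ω = -1.7500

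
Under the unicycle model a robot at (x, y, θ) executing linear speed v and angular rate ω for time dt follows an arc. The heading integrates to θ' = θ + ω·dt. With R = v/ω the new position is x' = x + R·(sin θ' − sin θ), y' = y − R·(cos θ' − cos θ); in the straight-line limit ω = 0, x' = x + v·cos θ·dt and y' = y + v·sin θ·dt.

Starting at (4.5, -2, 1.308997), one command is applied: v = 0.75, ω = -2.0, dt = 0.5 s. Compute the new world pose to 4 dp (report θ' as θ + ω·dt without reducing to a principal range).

(4.7482, -1.7398, 0.3090)

θ' = 1.3090 + -2.0·0.5 = 0.3090
R = v/ω = 0.75/-2.0 = -0.3750
x' = 4.5 + -0.3750·(sin 0.3090 − sin 1.3090) = 4.7482
y' = -2 − -0.3750·(cos 0.3090 − cos 1.3090) = -1.7398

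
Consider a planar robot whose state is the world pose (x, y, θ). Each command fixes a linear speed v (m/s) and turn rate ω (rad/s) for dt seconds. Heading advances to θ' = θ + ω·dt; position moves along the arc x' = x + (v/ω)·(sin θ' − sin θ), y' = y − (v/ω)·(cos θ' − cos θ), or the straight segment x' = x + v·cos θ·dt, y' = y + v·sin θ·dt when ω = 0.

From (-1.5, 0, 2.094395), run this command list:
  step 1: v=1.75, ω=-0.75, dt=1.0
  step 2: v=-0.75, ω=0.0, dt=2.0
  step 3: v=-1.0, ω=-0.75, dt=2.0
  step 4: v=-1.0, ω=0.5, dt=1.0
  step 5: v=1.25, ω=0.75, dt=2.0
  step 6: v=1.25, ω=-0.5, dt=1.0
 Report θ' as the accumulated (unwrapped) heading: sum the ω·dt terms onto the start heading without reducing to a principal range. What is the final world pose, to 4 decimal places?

step 1: θ'=1.3444 (R=-2.3333) → pose (-1.7531, 1.6904, 1.3444)
step 2: θ'=1.3444 (straight) → pose (-2.0898, 0.2287, 1.3444)
step 3: θ'=-0.1556 (R=1.3333) → pose (-3.5957, -0.7892, -0.1556)
step 4: θ'=0.3444 (R=-2.0000) → pose (-4.5809, -0.8825, 0.3444)
step 5: θ'=1.8444 (R=1.6667) → pose (-3.5390, 1.1366, 1.8444)
step 6: θ'=1.3444 (R=-2.5000) → pose (-3.5682, 2.3733, 1.3444)

(-3.5682, 2.3733, 1.3444)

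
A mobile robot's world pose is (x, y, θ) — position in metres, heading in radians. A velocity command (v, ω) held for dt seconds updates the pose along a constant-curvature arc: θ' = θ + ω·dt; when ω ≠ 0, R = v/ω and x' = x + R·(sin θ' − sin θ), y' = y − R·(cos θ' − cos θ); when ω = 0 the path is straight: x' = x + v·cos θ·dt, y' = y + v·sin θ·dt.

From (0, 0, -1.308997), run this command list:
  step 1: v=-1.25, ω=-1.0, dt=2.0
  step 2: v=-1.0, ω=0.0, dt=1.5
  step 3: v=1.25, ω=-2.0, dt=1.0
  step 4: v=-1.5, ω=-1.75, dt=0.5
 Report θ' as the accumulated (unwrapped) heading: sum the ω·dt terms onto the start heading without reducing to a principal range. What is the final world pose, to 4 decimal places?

step 1: θ'=-3.3090 (R=1.2500) → pose (1.4157, 1.5560, -3.3090)
step 2: θ'=-3.3090 (straight) → pose (2.8947, 1.3061, -3.3090)
step 3: θ'=-5.3090 (R=-0.6250) → pose (2.4818, 2.2735, -5.3090)
step 4: θ'=-6.1840 (R=0.8571) → pose (1.8576, 1.9022, -6.1840)

(1.8576, 1.9022, -6.1840)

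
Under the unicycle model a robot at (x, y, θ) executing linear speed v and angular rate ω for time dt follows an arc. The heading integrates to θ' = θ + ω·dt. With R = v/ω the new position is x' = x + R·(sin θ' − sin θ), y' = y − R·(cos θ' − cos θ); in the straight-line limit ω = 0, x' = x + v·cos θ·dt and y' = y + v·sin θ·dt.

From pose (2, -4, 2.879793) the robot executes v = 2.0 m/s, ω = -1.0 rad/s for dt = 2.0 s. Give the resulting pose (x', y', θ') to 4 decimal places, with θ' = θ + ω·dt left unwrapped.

(0.9764, -0.7935, 0.8798)

θ' = 2.8798 + -1.0·2.0 = 0.8798
R = v/ω = 2.0/-1.0 = -2.0000
x' = 2 + -2.0000·(sin 0.8798 − sin 2.8798) = 0.9764
y' = -4 − -2.0000·(cos 0.8798 − cos 2.8798) = -0.7935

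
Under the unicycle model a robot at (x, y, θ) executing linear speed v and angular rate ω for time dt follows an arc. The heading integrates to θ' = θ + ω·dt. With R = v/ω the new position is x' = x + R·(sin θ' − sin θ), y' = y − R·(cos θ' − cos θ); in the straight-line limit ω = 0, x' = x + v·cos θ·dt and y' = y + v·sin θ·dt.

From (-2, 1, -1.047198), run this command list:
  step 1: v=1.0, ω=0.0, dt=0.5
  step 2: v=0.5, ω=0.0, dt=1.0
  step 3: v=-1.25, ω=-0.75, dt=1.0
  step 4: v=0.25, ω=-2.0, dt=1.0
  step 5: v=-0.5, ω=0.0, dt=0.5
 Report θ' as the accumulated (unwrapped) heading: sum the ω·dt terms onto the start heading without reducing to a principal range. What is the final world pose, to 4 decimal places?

step 1: θ'=-1.0472 (straight) → pose (-1.7500, 0.5670, -1.0472)
step 2: θ'=-1.0472 (straight) → pose (-1.5000, 0.1340, -1.0472)
step 3: θ'=-1.7972 (R=1.6667) → pose (-1.6808, 1.3414, -1.7972)
step 4: θ'=-3.7972 (R=-0.1250) → pose (-1.8788, 1.2704, -3.7972)
step 5: θ'=-3.7972 (straight) → pose (-1.6806, 1.1180, -3.7972)

(-1.6806, 1.1180, -3.7972)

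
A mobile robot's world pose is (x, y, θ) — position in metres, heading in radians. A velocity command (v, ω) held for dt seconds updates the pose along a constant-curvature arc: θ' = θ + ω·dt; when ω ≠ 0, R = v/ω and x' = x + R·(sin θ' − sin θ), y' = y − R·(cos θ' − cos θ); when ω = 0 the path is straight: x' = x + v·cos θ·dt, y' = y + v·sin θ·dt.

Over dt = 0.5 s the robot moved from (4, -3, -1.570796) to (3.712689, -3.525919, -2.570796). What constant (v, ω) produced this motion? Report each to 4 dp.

Δθ = -2.570796 − -1.570796 = -1.000000
ω = Δθ/dt = -1.000000/0.5 = -2.0000
R = −Δy/(cos θ' − cos θ) = -0.6250
v = R·ω = -0.6250·-2.0000 = 1.2500

v = 1.2500, ω = -2.0000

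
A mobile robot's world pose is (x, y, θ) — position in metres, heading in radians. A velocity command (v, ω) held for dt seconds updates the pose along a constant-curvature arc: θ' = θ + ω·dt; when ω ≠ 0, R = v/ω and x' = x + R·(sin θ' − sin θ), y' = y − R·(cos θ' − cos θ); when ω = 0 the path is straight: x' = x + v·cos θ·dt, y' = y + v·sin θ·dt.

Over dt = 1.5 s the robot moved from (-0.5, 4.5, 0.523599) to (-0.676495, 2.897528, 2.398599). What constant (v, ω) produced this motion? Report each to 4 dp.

v = -1.2500, ω = 1.2500

Δθ = 2.398599 − 0.523599 = 1.875000
ω = Δθ/dt = 1.875000/1.5 = 1.2500
R = −Δy/(cos θ' − cos θ) = -1.0000
v = R·ω = -1.0000·1.2500 = -1.2500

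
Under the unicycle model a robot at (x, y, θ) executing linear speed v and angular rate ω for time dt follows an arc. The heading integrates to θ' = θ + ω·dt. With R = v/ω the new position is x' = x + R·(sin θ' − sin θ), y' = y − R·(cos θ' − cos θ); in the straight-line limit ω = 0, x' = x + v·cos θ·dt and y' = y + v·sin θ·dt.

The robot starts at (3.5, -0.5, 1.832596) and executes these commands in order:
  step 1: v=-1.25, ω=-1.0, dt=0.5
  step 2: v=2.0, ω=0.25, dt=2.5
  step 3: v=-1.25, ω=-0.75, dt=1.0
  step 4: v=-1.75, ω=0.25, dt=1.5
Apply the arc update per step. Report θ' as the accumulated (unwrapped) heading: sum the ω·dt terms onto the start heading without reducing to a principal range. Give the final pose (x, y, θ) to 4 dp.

step 1: θ'=1.3326 (R=1.2500) → pose (3.5073, -1.1185, 1.3326)
step 2: θ'=1.9576 (R=8.0000) → pose (3.1422, 3.7870, 1.9576)
step 3: θ'=1.2076 (R=1.6667) → pose (3.1566, 2.5662, 1.2076)
step 4: θ'=1.5826 (R=-7.0000) → pose (2.7004, -0.0033, 1.5826)

(2.7004, -0.0033, 1.5826)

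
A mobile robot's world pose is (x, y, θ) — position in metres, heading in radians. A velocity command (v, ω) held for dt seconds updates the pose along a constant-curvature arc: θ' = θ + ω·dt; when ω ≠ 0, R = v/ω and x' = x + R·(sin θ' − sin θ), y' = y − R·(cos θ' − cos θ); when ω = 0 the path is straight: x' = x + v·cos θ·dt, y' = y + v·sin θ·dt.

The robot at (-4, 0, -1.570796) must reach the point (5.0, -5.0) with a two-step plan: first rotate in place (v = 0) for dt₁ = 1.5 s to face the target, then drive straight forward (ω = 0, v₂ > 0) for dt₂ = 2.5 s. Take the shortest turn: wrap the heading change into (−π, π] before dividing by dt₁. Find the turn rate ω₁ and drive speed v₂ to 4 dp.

ω₁ = 0.7091, v₂ = 4.1183

heading to target = atan2(-5−0, 5−-4) = -0.5071
Δθ = wrap(-0.5071 − -1.5708) = 1.0637; ω₁ = Δθ/dt₁ = 0.7091
distance = √((5−-4)² + (-5−0)²) = 10.2956; v₂ = distance/dt₂ = 4.1183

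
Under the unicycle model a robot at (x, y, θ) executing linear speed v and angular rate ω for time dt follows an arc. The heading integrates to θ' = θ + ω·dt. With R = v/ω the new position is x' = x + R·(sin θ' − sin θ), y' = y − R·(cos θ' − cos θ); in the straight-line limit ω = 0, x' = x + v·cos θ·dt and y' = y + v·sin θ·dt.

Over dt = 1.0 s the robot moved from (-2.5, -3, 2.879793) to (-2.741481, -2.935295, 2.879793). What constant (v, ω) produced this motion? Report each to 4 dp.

v = 0.2500, ω = 0.0000

Δθ = 2.879793 − 2.879793 = 0.000000
ω = Δθ/dt = 0.000000/1.0 = 0.0000
ω = 0 → v = (Δx·cos θ + Δy·sin θ)/dt = 0.2500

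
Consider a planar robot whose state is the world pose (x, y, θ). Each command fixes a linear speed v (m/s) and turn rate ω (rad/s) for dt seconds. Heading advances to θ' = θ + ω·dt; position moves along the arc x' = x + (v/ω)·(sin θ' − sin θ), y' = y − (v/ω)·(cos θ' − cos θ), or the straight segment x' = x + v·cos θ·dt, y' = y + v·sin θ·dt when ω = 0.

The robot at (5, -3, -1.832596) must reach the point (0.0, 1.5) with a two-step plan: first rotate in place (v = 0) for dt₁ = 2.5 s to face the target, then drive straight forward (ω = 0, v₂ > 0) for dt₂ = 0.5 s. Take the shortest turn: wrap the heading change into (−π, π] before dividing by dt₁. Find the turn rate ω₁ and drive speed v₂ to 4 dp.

heading to target = atan2(1.5−-3, 0−5) = 2.4088
Δθ = wrap(2.4088 − -1.8326) = -2.0418; ω₁ = Δθ/dt₁ = -0.8167
distance = √((0−5)² + (1.5−-3)²) = 6.7268; v₂ = distance/dt₂ = 13.4536

ω₁ = -0.8167, v₂ = 13.4536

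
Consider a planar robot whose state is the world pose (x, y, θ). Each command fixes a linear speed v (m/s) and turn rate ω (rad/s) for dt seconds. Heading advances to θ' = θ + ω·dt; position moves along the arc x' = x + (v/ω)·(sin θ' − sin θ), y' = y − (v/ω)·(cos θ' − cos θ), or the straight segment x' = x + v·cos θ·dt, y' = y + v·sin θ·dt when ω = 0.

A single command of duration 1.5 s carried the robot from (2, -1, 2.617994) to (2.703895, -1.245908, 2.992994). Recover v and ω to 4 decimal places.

Δθ = 2.992994 − 2.617994 = 0.375000
ω = Δθ/dt = 0.375000/1.5 = 0.2500
R = Δx/(sin θ' − sin θ) = -2.0000
v = R·ω = -2.0000·0.2500 = -0.5000

v = -0.5000, ω = 0.2500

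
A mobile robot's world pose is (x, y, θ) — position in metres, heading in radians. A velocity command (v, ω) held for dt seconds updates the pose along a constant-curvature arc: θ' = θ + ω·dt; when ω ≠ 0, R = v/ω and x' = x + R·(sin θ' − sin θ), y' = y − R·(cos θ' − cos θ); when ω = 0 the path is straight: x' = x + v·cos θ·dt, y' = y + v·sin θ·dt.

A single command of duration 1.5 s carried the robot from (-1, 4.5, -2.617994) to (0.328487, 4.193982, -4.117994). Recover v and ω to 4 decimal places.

v = -1.0000, ω = -1.0000

Δθ = -4.117994 − -2.617994 = -1.500000
ω = Δθ/dt = -1.500000/1.5 = -1.0000
R = Δx/(sin θ' − sin θ) = 1.0000
v = R·ω = 1.0000·-1.0000 = -1.0000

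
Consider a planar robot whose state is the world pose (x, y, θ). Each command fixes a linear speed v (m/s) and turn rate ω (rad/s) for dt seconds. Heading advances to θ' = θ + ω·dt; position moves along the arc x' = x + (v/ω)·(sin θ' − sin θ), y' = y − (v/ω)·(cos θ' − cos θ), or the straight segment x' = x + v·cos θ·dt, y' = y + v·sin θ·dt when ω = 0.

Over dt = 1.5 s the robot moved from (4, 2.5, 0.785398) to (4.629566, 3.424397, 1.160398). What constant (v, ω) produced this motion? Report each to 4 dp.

Δθ = 1.160398 − 0.785398 = 0.375000
ω = Δθ/dt = 0.375000/1.5 = 0.2500
R = −Δy/(cos θ' − cos θ) = 3.0000
v = R·ω = 3.0000·0.2500 = 0.7500

v = 0.7500, ω = 0.2500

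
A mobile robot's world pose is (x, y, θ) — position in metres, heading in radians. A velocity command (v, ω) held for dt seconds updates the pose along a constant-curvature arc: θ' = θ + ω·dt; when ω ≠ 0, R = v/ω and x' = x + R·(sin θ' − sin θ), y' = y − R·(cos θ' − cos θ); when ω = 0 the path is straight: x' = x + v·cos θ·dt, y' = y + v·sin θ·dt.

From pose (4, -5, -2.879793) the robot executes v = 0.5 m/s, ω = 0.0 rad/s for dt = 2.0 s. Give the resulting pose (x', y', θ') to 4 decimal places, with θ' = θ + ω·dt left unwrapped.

(3.0341, -5.2588, -2.8798)

θ' = -2.8798 + 0.0·2.0 = -2.8798
ω = 0 → straight: x' = 4 + 0.5·cos(-2.8798)·2.0 = 3.0341
y' = -5 + 0.5·sin(-2.8798)·2.0 = -5.2588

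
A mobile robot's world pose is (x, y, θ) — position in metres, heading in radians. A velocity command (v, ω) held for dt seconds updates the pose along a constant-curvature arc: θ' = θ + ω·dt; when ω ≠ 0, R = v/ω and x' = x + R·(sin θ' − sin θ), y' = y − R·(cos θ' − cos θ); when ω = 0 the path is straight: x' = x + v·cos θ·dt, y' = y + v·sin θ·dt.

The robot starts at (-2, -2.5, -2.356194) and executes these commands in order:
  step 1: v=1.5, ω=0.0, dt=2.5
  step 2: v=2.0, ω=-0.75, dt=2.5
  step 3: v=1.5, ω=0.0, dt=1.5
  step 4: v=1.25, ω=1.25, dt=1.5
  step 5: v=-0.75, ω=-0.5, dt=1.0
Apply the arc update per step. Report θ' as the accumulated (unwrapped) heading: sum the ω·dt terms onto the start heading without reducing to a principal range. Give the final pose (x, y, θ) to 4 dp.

(-10.8977, -1.8828, -2.8562)

step 1: θ'=-2.3562 (straight) → pose (-4.6516, -5.1517, -2.3562)
step 2: θ'=-4.2312 (R=-2.6667) → pose (-8.9011, -4.5003, -4.2312)
step 3: θ'=-4.2312 (straight) → pose (-9.9425, -2.5058, -4.2312)
step 4: θ'=-2.3562 (R=1.0000) → pose (-11.5361, -2.2615, -2.3562)
step 5: θ'=-2.8562 (R=1.5000) → pose (-10.8977, -1.8828, -2.8562)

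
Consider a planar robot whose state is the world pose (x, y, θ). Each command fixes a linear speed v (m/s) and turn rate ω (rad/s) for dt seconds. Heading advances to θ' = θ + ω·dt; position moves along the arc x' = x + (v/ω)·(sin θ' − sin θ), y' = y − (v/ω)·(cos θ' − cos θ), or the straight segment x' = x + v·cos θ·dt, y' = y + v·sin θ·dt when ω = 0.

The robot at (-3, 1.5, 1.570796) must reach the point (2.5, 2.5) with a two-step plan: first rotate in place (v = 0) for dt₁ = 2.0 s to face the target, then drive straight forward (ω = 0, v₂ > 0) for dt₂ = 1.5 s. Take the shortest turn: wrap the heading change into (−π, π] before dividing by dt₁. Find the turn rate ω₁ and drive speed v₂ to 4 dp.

heading to target = atan2(2.5−1.5, 2.5−-3) = 0.1799
Δθ = wrap(0.1799 − 1.5708) = -1.3909; ω₁ = Δθ/dt₁ = -0.6955
distance = √((2.5−-3)² + (2.5−1.5)²) = 5.5902; v₂ = distance/dt₂ = 3.7268

ω₁ = -0.6955, v₂ = 3.7268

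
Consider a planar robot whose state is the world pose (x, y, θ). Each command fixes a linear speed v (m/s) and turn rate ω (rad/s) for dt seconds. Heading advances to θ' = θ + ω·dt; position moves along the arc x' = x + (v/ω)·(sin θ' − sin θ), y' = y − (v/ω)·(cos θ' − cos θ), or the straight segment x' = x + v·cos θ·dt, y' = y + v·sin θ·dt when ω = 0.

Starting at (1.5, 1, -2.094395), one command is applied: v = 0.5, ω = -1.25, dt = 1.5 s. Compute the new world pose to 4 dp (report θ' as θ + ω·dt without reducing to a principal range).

θ' = -2.0944 + -1.25·1.5 = -3.9694
R = v/ω = 0.5/-1.25 = -0.4000
x' = 1.5 + -0.4000·(sin -3.9694 − sin -2.0944) = 0.8590
y' = 1 − -0.4000·(cos -3.9694 − cos -2.0944) = 0.9294

(0.8590, 0.9294, -3.9694)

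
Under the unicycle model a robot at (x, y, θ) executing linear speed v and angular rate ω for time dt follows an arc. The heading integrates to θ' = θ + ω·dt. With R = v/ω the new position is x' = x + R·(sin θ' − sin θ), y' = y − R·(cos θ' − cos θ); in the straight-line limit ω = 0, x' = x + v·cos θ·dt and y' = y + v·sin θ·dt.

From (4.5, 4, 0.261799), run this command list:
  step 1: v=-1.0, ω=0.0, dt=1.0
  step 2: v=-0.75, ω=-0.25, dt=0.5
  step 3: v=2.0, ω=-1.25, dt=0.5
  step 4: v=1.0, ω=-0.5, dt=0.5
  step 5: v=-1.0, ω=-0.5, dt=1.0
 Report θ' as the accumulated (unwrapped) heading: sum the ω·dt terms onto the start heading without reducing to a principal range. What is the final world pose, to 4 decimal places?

step 1: θ'=0.2618 (straight) → pose (3.5341, 3.7412, 0.2618)
step 2: θ'=0.1368 (R=3.0000) → pose (3.1667, 3.6670, 0.1368)
step 3: θ'=-0.4882 (R=-1.6000) → pose (4.1354, 3.4950, -0.4882)
step 4: θ'=-0.7382 (R=-2.0000) → pose (4.5432, 3.2080, -0.7382)
step 5: θ'=-1.2382 (R=2.0000) → pose (3.9988, 4.0344, -1.2382)

(3.9988, 4.0344, -1.2382)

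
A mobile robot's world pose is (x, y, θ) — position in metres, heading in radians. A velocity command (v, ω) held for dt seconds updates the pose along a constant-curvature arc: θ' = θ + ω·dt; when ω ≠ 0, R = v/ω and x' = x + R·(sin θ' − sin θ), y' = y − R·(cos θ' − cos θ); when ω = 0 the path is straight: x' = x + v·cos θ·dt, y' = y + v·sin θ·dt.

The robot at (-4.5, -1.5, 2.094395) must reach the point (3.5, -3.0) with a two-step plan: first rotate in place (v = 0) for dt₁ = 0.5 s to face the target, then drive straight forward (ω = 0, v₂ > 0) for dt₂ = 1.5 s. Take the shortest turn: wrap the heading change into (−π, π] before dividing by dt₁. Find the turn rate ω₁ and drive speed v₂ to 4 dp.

heading to target = atan2(-3−-1.5, 3.5−-4.5) = -0.1853
Δθ = wrap(-0.1853 − 2.0944) = -2.2797; ω₁ = Δθ/dt₁ = -4.5595
distance = √((3.5−-4.5)² + (-3−-1.5)²) = 8.1394; v₂ = distance/dt₂ = 5.4263

ω₁ = -4.5595, v₂ = 5.4263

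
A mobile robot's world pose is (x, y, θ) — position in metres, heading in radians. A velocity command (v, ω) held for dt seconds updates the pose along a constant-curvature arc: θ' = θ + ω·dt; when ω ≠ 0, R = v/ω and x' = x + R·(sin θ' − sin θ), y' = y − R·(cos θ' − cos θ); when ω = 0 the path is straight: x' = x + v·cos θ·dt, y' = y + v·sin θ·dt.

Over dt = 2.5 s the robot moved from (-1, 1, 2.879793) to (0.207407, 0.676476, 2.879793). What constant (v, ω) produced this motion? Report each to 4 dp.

v = -0.5000, ω = 0.0000

Δθ = 2.879793 − 2.879793 = 0.000000
ω = Δθ/dt = 0.000000/2.5 = 0.0000
ω = 0 → v = (Δx·cos θ + Δy·sin θ)/dt = -0.5000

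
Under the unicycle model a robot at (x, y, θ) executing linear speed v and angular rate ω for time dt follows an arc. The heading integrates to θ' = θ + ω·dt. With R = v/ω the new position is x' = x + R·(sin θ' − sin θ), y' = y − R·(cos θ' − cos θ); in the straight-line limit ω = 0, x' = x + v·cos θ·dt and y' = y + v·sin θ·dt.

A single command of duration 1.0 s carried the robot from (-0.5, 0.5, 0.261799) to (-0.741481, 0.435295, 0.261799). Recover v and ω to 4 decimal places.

v = -0.2500, ω = 0.0000

Δθ = 0.261799 − 0.261799 = 0.000000
ω = Δθ/dt = 0.000000/1.0 = 0.0000
ω = 0 → v = (Δx·cos θ + Δy·sin θ)/dt = -0.2500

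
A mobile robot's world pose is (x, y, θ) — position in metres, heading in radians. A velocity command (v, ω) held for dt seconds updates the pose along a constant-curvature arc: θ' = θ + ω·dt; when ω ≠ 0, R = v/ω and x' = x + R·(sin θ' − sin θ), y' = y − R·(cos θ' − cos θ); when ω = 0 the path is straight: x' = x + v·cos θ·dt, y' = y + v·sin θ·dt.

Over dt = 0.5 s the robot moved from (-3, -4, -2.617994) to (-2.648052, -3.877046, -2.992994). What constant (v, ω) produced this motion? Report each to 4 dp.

v = -0.7500, ω = -0.7500

Δθ = -2.992994 − -2.617994 = -0.375000
ω = Δθ/dt = -0.375000/0.5 = -0.7500
R = Δx/(sin θ' − sin θ) = 1.0000
v = R·ω = 1.0000·-0.7500 = -0.7500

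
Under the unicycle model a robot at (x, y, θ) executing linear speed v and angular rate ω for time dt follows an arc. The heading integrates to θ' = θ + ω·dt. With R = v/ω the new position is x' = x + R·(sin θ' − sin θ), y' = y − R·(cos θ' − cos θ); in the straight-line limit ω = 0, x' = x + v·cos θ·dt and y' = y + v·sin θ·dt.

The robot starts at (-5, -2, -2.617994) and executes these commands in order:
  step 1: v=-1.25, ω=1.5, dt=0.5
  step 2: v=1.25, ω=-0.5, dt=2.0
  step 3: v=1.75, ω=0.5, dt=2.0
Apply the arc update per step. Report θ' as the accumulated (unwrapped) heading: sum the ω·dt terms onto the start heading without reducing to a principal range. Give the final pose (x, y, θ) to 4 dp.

step 1: θ'=-1.8680 (R=-0.8333) → pose (-4.6199, -1.5223, -1.8680)
step 2: θ'=-2.8680 (R=-2.5000) → pose (-6.3348, -3.1973, -2.8680)
step 3: θ'=-1.8680 (R=3.5000) → pose (-8.7356, -5.5421, -1.8680)

(-8.7356, -5.5421, -1.8680)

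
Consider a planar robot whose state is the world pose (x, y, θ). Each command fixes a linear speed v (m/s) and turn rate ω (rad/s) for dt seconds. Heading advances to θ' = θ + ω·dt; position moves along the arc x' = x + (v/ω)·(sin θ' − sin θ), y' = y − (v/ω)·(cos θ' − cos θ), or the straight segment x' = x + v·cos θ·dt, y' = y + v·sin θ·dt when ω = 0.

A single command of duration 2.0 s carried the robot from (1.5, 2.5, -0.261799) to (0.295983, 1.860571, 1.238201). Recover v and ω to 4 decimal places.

Δθ = 1.238201 − -0.261799 = 1.500000
ω = Δθ/dt = 1.500000/2.0 = 0.7500
R = Δx/(sin θ' − sin θ) = -1.0000
v = R·ω = -1.0000·0.7500 = -0.7500

v = -0.7500, ω = 0.7500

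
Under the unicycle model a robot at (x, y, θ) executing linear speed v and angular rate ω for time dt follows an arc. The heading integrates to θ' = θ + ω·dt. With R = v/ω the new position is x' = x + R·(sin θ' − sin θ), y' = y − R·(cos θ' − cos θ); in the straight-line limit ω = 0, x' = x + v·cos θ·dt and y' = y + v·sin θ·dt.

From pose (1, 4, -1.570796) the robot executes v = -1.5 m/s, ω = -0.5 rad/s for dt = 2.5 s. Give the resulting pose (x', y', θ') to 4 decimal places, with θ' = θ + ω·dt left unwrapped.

(3.0540, 6.8470, -2.8208)

θ' = -1.5708 + -0.5·2.5 = -2.8208
R = v/ω = -1.5/-0.5 = 3.0000
x' = 1 + 3.0000·(sin -2.8208 − sin -1.5708) = 3.0540
y' = 4 − 3.0000·(cos -2.8208 − cos -1.5708) = 6.8470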